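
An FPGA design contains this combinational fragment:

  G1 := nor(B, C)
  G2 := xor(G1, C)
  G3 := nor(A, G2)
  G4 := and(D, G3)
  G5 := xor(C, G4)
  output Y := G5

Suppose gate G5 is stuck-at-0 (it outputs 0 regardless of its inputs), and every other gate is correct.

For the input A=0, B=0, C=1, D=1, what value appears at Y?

Propagate with G5 forced: G1=0, G2=1, G3=0, G4=0, G5=0 [stuck-at-0].
So Y = 0. (Without the fault it would be 1.)

0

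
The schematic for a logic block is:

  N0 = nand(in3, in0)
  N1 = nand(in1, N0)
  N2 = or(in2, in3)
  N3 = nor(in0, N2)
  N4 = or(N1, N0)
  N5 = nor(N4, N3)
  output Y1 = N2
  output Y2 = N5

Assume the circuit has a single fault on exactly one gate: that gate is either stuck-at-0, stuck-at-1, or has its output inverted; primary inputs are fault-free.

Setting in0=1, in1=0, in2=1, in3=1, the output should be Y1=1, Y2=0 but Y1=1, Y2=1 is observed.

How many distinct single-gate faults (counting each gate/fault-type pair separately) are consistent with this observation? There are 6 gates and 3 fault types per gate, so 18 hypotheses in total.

Fault-free: N0=0, N1=1, N2=1, N3=0, N4=1, N5=0 → Y1=1, Y2=0. Observed Y1=1, Y2=1.
  N0: none of the 3 fault types match ✗
  N1: stuck-at-0, inverted output ✓; others ✗
  N2: none of the 3 fault types match ✗
  N3: none of the 3 fault types match ✗
  N4: stuck-at-0, inverted output ✓; others ✗
  N5: stuck-at-1, inverted output ✓; others ✗
Consistent faults: {N1 stuck-at-0, N1 inverted output, N4 stuck-at-0, N4 inverted output, N5 stuck-at-1, N5 inverted output} — 6 in all.

6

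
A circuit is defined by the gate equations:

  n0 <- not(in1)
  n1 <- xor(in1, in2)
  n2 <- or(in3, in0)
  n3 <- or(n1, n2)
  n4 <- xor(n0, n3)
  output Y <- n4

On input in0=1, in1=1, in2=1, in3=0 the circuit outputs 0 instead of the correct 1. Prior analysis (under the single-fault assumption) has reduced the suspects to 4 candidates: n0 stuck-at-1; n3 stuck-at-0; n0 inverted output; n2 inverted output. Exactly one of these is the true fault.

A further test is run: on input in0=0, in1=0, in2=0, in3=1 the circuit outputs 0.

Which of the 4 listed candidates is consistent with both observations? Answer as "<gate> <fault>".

n0 stuck-at-1

Evaluate each candidate on input in0=0, in1=0, in2=0, in3=1:
  n0 stuck-at-1: n0=1 [stuck-at-1], n1=0, n2=1, n3=1, n4=0 → 0 — matches
  n3 stuck-at-0: n0=1, n1=0, n2=1, n3=0 [stuck-at-0], n4=1 → 1 — eliminated
  n0 inverted output: n0=0 [inverted output], n1=0, n2=1, n3=1, n4=1 → 1 — eliminated
  n2 inverted output: n0=1, n1=0, n2=0 [inverted output], n3=0, n4=1 → 1 — eliminated
Only n0 stuck-at-1 reproduces the observed 0.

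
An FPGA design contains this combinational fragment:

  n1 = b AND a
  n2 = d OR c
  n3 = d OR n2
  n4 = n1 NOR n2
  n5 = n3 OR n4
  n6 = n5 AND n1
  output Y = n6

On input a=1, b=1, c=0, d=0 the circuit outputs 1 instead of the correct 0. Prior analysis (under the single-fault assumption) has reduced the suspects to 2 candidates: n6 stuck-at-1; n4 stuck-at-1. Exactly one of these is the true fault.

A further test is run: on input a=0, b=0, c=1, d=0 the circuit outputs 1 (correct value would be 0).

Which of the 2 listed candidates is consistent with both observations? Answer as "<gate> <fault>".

Evaluate each candidate on input a=0, b=0, c=1, d=0:
  n6 stuck-at-1: n1=0, n2=1, n3=1, n4=0, n5=1, n6=1 [stuck-at-1] → 1 — matches
  n4 stuck-at-1: n1=0, n2=1, n3=1, n4=1 [stuck-at-1], n5=1, n6=0 → 0 — eliminated
Only n6 stuck-at-1 reproduces the observed 1.

n6 stuck-at-1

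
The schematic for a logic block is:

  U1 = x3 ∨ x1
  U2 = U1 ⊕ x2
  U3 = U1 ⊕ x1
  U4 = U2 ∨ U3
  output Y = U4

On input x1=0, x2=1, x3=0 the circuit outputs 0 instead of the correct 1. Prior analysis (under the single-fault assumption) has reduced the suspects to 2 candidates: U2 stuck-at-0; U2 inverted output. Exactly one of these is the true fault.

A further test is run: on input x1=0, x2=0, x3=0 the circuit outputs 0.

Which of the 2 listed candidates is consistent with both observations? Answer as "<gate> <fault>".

Evaluate each candidate on input x1=0, x2=0, x3=0:
  U2 stuck-at-0: U1=0, U2=0 [stuck-at-0], U3=0, U4=0 → 0 — matches
  U2 inverted output: U1=0, U2=1 [inverted output], U3=0, U4=1 → 1 — eliminated
Only U2 stuck-at-0 reproduces the observed 0.

U2 stuck-at-0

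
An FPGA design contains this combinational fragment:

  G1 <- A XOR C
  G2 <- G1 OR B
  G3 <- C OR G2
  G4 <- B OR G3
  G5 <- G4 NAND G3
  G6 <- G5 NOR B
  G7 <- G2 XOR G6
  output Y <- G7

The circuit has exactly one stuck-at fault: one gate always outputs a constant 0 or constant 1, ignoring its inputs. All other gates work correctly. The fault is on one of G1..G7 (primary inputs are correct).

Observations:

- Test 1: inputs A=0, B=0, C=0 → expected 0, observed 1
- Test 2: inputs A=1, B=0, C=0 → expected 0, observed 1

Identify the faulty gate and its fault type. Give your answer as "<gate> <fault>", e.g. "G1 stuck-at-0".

G7 stuck-at-1

Fault-free values for test 1 (A=0, B=0, C=0): G1=0, G2=0, G3=0, G4=0, G5=1, G6=0, G7=0, giving Y=0. Observed 1.
Test 1: faults giving observed 1 are {G3 stuck-at-1, G5 stuck-at-0, G6 stuck-at-1, G7 stuck-at-1}.
Test 2 (A=1, B=0, C=0): fault-free G1=1, G2=1, G3=1, G4=1, G5=0, G6=1, G7=0 → 0; observed 1. Eliminates G3 stuck-at-1, G5 stuck-at-0, G6 stuck-at-1.
Only G7 stuck-at-1 is consistent with every test.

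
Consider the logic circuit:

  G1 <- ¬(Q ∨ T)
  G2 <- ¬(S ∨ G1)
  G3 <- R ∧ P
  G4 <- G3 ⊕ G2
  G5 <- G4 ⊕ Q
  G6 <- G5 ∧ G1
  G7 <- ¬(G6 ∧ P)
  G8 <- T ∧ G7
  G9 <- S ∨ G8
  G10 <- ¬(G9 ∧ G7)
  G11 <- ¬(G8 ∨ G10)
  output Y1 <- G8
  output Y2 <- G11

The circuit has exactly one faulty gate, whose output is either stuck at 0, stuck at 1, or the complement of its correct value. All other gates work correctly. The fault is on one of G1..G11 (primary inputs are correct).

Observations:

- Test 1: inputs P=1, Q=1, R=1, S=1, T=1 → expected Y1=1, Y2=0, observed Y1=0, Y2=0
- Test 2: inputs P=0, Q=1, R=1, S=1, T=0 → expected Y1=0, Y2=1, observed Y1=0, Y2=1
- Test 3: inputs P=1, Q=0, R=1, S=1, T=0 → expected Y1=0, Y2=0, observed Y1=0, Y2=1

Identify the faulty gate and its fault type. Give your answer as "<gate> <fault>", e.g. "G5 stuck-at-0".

G6 inverted output

Fault-free values for test 1 (P=1, Q=1, R=1, S=1, T=1): G1=0, G2=0, G3=1, G4=1, G5=0, G6=0, G7=1, G8=1, G9=1, G10=0, G11=0, giving Y1=1, Y2=0. Observed Y1=0, Y2=0.
Test 1: faults giving observed Y1=0, Y2=0 are {G6 stuck-at-1, G6 inverted output, G7 stuck-at-0, G7 inverted output}.
Test 2 (P=0, Q=1, R=1, S=1, T=0): fault-free G1=0, G2=0, G3=0, G4=0, G5=1, G6=0, G7=1, G8=0, G9=1, G10=0, G11=1 → Y1=0, Y2=1; observed Y1=0, Y2=1. Eliminates G7 stuck-at-0, G7 inverted output.
Test 3 (P=1, Q=0, R=1, S=1, T=0): fault-free G1=1, G2=0, G3=1, G4=1, G5=1, G6=1, G7=0, G8=0, G9=1, G10=1, G11=0 → Y1=0, Y2=0; observed Y1=0, Y2=1. Eliminates G6 stuck-at-1.
Only G6 inverted output is consistent with every test.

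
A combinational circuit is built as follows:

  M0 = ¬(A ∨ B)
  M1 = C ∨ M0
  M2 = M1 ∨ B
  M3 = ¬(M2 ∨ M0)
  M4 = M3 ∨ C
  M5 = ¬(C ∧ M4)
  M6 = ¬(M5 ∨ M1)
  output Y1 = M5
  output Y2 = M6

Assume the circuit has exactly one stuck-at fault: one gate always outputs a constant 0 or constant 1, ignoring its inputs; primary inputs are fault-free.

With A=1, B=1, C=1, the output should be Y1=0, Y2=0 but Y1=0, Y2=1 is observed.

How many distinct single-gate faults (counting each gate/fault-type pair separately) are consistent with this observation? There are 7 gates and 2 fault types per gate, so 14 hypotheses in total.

Fault-free: M0=0, M1=1, M2=1, M3=0, M4=1, M5=0, M6=0 → Y1=0, Y2=0. Observed Y1=0, Y2=1.
  M0 stuck-at-0: output Y1=0, Y2=0 ✗
  M0 stuck-at-1: output Y1=0, Y2=0 ✗
  M1 stuck-at-0: output Y1=0, Y2=1 ✓
  M1 stuck-at-1: output Y1=0, Y2=0 ✗
  M2 stuck-at-0: output Y1=0, Y2=0 ✗
  M2 stuck-at-1: output Y1=0, Y2=0 ✗
  M3 stuck-at-0: output Y1=0, Y2=0 ✗
  M3 stuck-at-1: output Y1=0, Y2=0 ✗
  M4 stuck-at-0: output Y1=1, Y2=0 ✗
  M4 stuck-at-1: output Y1=0, Y2=0 ✗
  M5 stuck-at-0: output Y1=0, Y2=0 ✗
  M5 stuck-at-1: output Y1=1, Y2=0 ✗
  M6 stuck-at-0: output Y1=0, Y2=0 ✗
  M6 stuck-at-1: output Y1=0, Y2=1 ✓
Consistent faults: {M1 stuck-at-0, M6 stuck-at-1} — 2 in all.

2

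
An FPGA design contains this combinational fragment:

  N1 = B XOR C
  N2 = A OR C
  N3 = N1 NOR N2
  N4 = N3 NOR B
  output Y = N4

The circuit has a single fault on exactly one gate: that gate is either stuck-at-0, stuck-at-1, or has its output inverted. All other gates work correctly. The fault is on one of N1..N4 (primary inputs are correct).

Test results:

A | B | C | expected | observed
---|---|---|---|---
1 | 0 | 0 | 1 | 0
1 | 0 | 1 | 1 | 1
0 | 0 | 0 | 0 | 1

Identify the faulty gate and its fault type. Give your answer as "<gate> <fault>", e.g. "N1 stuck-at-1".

N2 inverted output

Fault-free values for test 1 (A=1, B=0, C=0): N1=0, N2=1, N3=0, N4=1, giving Y=1. Observed 0.
Test 1: faults giving observed 0 are {N2 stuck-at-0, N2 inverted output, N3 stuck-at-1, N3 inverted output, N4 stuck-at-0, N4 inverted output}.
Test 2 (A=1, B=0, C=1): fault-free N1=1, N2=1, N3=0, N4=1 → 1; observed 1. Eliminates N3 stuck-at-1, N3 inverted output, N4 stuck-at-0, N4 inverted output.
Test 3 (A=0, B=0, C=0): fault-free N1=0, N2=0, N3=1, N4=0 → 0; observed 1. Eliminates N2 stuck-at-0.
Only N2 inverted output is consistent with every test.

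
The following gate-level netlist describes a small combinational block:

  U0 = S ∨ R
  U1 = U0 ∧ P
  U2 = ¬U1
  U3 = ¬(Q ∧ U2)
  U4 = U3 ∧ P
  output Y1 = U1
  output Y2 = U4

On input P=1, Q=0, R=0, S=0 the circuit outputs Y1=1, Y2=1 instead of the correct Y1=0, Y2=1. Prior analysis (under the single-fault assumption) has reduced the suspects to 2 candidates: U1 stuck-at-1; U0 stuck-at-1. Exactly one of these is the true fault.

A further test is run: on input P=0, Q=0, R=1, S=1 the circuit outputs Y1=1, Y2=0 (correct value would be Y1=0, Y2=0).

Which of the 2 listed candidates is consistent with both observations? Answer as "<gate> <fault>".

Evaluate each candidate on input P=0, Q=0, R=1, S=1:
  U1 stuck-at-1: U0=1, U1=1 [stuck-at-1], U2=0, U3=1, U4=0 → Y1=1, Y2=0 — matches
  U0 stuck-at-1: U0=1 [stuck-at-1], U1=0, U2=1, U3=1, U4=0 → Y1=0, Y2=0 — eliminated
Only U1 stuck-at-1 reproduces the observed Y1=1, Y2=0.

U1 stuck-at-1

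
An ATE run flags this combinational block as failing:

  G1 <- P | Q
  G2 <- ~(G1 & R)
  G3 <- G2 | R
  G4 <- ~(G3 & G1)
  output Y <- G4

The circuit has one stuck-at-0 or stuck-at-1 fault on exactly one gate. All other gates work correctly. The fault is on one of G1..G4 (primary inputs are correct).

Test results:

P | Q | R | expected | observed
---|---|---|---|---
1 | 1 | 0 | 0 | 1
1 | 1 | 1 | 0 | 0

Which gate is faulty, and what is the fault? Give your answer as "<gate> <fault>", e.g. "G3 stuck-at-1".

Fault-free values for test 1 (P=1, Q=1, R=0): G1=1, G2=1, G3=1, G4=0, giving Y=0. Observed 1.
Test 1: faults giving observed 1 are {G1 stuck-at-0, G2 stuck-at-0, G3 stuck-at-0, G4 stuck-at-1}.
Test 2 (P=1, Q=1, R=1): fault-free G1=1, G2=0, G3=1, G4=0 → 0; observed 0. Eliminates G1 stuck-at-0, G3 stuck-at-0, G4 stuck-at-1.
Only G2 stuck-at-0 is consistent with every test.

G2 stuck-at-0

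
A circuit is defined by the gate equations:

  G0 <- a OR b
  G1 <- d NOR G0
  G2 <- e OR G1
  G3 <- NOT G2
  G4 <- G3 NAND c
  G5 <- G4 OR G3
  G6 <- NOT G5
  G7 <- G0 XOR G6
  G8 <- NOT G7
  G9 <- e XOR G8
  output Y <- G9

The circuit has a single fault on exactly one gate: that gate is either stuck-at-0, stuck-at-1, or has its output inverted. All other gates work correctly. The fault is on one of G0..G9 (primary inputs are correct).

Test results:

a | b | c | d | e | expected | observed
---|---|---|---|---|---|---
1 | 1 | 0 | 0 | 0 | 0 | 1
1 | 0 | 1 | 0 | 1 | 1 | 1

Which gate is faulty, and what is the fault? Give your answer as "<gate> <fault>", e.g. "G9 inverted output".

Fault-free values for test 1 (a=1, b=1, c=0, d=0, e=0): G0=1, G1=0, G2=0, G3=1, G4=1, G5=1, G6=0, G7=1, G8=0, G9=0, giving Y=0. Observed 1.
Test 1: faults giving observed 1 are {G0 stuck-at-0, G0 inverted output, G5 stuck-at-0, G5 inverted output, G6 stuck-at-1, G6 inverted output, G7 stuck-at-0, G7 inverted output, G8 stuck-at-1, G8 inverted output, G9 stuck-at-1, G9 inverted output}.
Test 2 (a=1, b=0, c=1, d=0, e=1): fault-free G0=1, G1=0, G2=1, G3=0, G4=1, G5=1, G6=0, G7=1, G8=0, G9=1 → 1; observed 1. Eliminates G0 stuck-at-0, G0 inverted output, G5 stuck-at-0, G5 inverted output, G6 stuck-at-1, G6 inverted output, G7 stuck-at-0, G7 inverted output, G8 stuck-at-1, G8 inverted output, G9 inverted output.
Only G9 stuck-at-1 is consistent with every test.

G9 stuck-at-1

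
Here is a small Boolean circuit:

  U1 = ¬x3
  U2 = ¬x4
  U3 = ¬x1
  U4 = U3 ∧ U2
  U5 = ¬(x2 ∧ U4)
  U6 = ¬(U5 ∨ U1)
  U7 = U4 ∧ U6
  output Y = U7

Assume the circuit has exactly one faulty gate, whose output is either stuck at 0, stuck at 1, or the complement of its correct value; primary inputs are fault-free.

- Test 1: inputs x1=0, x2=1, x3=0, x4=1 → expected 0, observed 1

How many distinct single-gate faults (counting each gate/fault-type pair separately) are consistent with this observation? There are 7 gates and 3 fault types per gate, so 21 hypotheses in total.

Fault-free: U1=1, U2=0, U3=1, U4=0, U5=1, U6=0, U7=0 → 0. Observed 1.
  U1: none of the 3 fault types match ✗
  U2: none of the 3 fault types match ✗
  U3: none of the 3 fault types match ✗
  U4: none of the 3 fault types match ✗
  U5: none of the 3 fault types match ✗
  U6: none of the 3 fault types match ✗
  U7: stuck-at-1, inverted output ✓; others ✗
Consistent faults: {U7 stuck-at-1, U7 inverted output} — 2 in all.

2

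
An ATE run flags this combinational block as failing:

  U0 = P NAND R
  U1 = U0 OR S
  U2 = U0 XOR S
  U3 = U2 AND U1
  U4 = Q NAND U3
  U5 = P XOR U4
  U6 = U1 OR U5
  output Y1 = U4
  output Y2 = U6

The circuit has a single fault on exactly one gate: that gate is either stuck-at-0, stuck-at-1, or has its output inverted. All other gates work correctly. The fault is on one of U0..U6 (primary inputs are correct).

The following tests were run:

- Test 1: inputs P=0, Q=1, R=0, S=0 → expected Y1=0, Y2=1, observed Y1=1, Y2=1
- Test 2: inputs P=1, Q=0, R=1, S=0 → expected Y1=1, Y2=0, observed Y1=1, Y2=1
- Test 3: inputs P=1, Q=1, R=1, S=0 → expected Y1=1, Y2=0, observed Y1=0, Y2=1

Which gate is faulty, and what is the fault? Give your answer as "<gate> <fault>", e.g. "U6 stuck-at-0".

Fault-free values for test 1 (P=0, Q=1, R=0, S=0): U0=1, U1=1, U2=1, U3=1, U4=0, U5=0, U6=1, giving Y1=0, Y2=1. Observed Y1=1, Y2=1.
Test 1: faults giving observed Y1=1, Y2=1 are {U0 stuck-at-0, U0 inverted output, U1 stuck-at-0, U1 inverted output, U2 stuck-at-0, U2 inverted output, U3 stuck-at-0, U3 inverted output, U4 stuck-at-1, U4 inverted output}.
Test 2 (P=1, Q=0, R=1, S=0): fault-free U0=0, U1=0, U2=0, U3=0, U4=1, U5=0, U6=0 → Y1=1, Y2=0; observed Y1=1, Y2=1. Eliminates U0 stuck-at-0, U1 stuck-at-0, U2 stuck-at-0, U2 inverted output, U3 stuck-at-0, U3 inverted output, U4 stuck-at-1, U4 inverted output.
Test 3 (P=1, Q=1, R=1, S=0): fault-free U0=0, U1=0, U2=0, U3=0, U4=1, U5=0, U6=0 → Y1=1, Y2=0; observed Y1=0, Y2=1. Eliminates U1 inverted output.
Only U0 inverted output is consistent with every test.

U0 inverted output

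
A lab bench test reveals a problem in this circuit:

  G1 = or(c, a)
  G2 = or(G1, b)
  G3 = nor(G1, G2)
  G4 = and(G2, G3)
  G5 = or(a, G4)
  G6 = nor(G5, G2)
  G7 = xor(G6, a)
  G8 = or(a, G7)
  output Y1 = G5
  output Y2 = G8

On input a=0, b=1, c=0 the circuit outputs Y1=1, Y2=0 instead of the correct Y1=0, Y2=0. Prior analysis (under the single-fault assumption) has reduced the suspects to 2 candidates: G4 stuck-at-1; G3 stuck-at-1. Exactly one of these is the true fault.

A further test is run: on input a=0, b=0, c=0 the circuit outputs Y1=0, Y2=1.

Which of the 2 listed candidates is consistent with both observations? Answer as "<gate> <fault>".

G3 stuck-at-1

Evaluate each candidate on input a=0, b=0, c=0:
  G4 stuck-at-1: G1=0, G2=0, G3=1, G4=1 [stuck-at-1], G5=1, G6=0, G7=0, G8=0 → Y1=1, Y2=0 — eliminated
  G3 stuck-at-1: G1=0, G2=0, G3=1 [stuck-at-1], G4=0, G5=0, G6=1, G7=1, G8=1 → Y1=0, Y2=1 — matches
Only G3 stuck-at-1 reproduces the observed Y1=0, Y2=1.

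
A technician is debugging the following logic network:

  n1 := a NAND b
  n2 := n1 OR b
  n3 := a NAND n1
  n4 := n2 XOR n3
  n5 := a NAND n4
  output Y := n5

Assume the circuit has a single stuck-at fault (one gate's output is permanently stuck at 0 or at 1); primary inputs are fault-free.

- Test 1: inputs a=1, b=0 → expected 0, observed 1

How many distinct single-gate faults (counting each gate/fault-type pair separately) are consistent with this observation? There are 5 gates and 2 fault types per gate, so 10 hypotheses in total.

Fault-free: n1=1, n2=1, n3=0, n4=1, n5=0 → 0. Observed 1.
  n1 stuck-at-0: output 0 ✗
  n1 stuck-at-1: output 0 ✗
  n2 stuck-at-0: output 1 ✓
  n2 stuck-at-1: output 0 ✗
  n3 stuck-at-0: output 0 ✗
  n3 stuck-at-1: output 1 ✓
  n4 stuck-at-0: output 1 ✓
  n4 stuck-at-1: output 0 ✗
  n5 stuck-at-0: output 0 ✗
  n5 stuck-at-1: output 1 ✓
Consistent faults: {n2 stuck-at-0, n3 stuck-at-1, n4 stuck-at-0, n5 stuck-at-1} — 4 in all.

4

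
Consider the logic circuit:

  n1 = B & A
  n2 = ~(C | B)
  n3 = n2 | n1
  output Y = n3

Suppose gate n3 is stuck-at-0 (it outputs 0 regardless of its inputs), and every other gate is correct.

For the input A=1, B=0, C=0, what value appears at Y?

0

Propagate with n3 forced: n1=0, n2=1, n3=0 [stuck-at-0].
So Y = 0. (Without the fault it would be 1.)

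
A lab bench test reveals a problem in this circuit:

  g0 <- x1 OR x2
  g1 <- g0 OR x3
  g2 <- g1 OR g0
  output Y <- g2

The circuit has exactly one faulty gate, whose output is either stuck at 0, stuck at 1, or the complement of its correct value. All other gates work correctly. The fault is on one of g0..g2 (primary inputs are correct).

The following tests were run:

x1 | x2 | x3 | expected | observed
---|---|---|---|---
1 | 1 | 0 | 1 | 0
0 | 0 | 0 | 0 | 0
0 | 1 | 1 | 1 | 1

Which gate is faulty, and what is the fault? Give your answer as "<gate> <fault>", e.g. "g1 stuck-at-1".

Fault-free values for test 1 (x1=1, x2=1, x3=0): g0=1, g1=1, g2=1, giving Y=1. Observed 0.
Test 1: faults giving observed 0 are {g0 stuck-at-0, g0 inverted output, g2 stuck-at-0, g2 inverted output}.
Test 2 (x1=0, x2=0, x3=0): fault-free g0=0, g1=0, g2=0 → 0; observed 0. Eliminates g0 inverted output, g2 inverted output.
Test 3 (x1=0, x2=1, x3=1): fault-free g0=1, g1=1, g2=1 → 1; observed 1. Eliminates g2 stuck-at-0.
Only g0 stuck-at-0 is consistent with every test.

g0 stuck-at-0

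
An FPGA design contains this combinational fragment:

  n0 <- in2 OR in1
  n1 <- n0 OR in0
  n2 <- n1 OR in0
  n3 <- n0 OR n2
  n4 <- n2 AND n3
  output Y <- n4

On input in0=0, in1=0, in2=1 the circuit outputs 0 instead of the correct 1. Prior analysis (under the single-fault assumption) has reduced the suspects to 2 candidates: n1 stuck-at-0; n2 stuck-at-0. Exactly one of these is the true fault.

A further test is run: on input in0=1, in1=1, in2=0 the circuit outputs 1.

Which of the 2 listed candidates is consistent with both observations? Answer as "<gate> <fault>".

n1 stuck-at-0

Evaluate each candidate on input in0=1, in1=1, in2=0:
  n1 stuck-at-0: n0=1, n1=0 [stuck-at-0], n2=1, n3=1, n4=1 → 1 — matches
  n2 stuck-at-0: n0=1, n1=1, n2=0 [stuck-at-0], n3=1, n4=0 → 0 — eliminated
Only n1 stuck-at-0 reproduces the observed 1.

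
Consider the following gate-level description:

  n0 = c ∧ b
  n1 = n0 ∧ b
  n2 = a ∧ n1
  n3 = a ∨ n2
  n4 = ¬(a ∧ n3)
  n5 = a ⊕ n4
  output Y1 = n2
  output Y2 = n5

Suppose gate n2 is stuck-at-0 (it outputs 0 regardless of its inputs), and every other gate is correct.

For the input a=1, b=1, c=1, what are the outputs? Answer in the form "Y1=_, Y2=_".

Propagate with n2 forced: n0=1, n1=1, n2=0 [stuck-at-0], n3=1, n4=0, n5=1.
So the outputs are Y1=0, Y2=1. (Without the fault they would be Y1=1, Y2=1.)

Y1=0, Y2=1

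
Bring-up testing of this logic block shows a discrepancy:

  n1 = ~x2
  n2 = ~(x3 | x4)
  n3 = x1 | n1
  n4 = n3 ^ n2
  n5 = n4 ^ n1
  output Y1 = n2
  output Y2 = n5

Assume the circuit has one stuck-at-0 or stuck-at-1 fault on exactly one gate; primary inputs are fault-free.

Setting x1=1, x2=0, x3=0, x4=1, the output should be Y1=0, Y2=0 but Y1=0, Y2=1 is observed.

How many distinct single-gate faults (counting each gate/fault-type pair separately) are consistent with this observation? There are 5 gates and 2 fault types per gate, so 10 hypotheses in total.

4

Fault-free: n1=1, n2=0, n3=1, n4=1, n5=0 → Y1=0, Y2=0. Observed Y1=0, Y2=1.
  n1 stuck-at-0: output Y1=0, Y2=1 ✓
  n1 stuck-at-1: output Y1=0, Y2=0 ✗
  n2 stuck-at-0: output Y1=0, Y2=0 ✗
  n2 stuck-at-1: output Y1=1, Y2=1 ✗
  n3 stuck-at-0: output Y1=0, Y2=1 ✓
  n3 stuck-at-1: output Y1=0, Y2=0 ✗
  n4 stuck-at-0: output Y1=0, Y2=1 ✓
  n4 stuck-at-1: output Y1=0, Y2=0 ✗
  n5 stuck-at-0: output Y1=0, Y2=0 ✗
  n5 stuck-at-1: output Y1=0, Y2=1 ✓
Consistent faults: {n1 stuck-at-0, n3 stuck-at-0, n4 stuck-at-0, n5 stuck-at-1} — 4 in all.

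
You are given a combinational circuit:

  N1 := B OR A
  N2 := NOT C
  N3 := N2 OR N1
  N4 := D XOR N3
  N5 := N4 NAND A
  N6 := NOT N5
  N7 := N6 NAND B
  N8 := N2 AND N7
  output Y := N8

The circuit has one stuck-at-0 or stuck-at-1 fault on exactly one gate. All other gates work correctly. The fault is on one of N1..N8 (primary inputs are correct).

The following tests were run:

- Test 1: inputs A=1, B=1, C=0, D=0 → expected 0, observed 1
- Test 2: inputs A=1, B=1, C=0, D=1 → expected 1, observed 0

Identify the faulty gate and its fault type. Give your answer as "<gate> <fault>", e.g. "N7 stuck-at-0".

Fault-free values for test 1 (A=1, B=1, C=0, D=0): N1=1, N2=1, N3=1, N4=1, N5=0, N6=1, N7=0, N8=0, giving Y=0. Observed 1.
Test 1: faults giving observed 1 are {N3 stuck-at-0, N4 stuck-at-0, N5 stuck-at-1, N6 stuck-at-0, N7 stuck-at-1, N8 stuck-at-1}.
Test 2 (A=1, B=1, C=0, D=1): fault-free N1=1, N2=1, N3=1, N4=0, N5=1, N6=0, N7=1, N8=1 → 1; observed 0. Eliminates N4 stuck-at-0, N5 stuck-at-1, N6 stuck-at-0, N7 stuck-at-1, N8 stuck-at-1.
Only N3 stuck-at-0 is consistent with every test.

N3 stuck-at-0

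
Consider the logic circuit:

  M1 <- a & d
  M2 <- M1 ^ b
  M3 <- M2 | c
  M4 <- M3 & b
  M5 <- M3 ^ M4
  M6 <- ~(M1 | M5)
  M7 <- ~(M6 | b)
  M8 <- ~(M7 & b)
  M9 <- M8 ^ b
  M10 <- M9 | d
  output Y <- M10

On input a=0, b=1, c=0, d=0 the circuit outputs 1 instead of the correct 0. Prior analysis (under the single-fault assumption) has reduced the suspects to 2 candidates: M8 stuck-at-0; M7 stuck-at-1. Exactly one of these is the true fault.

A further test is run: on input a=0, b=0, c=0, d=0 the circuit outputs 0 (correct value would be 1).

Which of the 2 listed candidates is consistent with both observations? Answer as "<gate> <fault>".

Evaluate each candidate on input a=0, b=0, c=0, d=0:
  M8 stuck-at-0: M1=0, M2=0, M3=0, M4=0, M5=0, M6=1, M7=0, M8=0 [stuck-at-0], M9=0, M10=0 → 0 — matches
  M7 stuck-at-1: M1=0, M2=0, M3=0, M4=0, M5=0, M6=1, M7=1 [stuck-at-1], M8=1, M9=1, M10=1 → 1 — eliminated
Only M8 stuck-at-0 reproduces the observed 0.

M8 stuck-at-0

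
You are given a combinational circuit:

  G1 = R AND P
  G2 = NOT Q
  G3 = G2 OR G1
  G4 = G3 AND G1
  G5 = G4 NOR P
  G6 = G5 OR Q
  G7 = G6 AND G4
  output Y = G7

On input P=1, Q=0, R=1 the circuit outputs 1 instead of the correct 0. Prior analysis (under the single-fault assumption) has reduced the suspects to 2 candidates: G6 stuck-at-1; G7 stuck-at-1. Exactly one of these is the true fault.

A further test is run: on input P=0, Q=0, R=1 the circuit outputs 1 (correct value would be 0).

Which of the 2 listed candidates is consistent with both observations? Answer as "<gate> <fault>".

Evaluate each candidate on input P=0, Q=0, R=1:
  G6 stuck-at-1: G1=0, G2=1, G3=1, G4=0, G5=1, G6=1 [stuck-at-1], G7=0 → 0 — eliminated
  G7 stuck-at-1: G1=0, G2=1, G3=1, G4=0, G5=1, G6=1, G7=1 [stuck-at-1] → 1 — matches
Only G7 stuck-at-1 reproduces the observed 1.

G7 stuck-at-1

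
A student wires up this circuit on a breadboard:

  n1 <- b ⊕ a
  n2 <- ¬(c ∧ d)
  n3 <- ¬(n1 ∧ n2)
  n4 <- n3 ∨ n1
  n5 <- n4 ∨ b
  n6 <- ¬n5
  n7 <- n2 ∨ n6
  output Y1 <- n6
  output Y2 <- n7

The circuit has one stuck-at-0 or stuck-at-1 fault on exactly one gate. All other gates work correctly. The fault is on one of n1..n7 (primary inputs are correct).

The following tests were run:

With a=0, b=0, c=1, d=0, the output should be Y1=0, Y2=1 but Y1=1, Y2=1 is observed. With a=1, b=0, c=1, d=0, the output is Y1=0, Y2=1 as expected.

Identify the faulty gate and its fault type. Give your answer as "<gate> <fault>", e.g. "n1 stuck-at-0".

Fault-free values for test 1 (a=0, b=0, c=1, d=0): n1=0, n2=1, n3=1, n4=1, n5=1, n6=0, n7=1, giving Y1=0, Y2=1. Observed Y1=1, Y2=1.
Test 1: faults giving observed Y1=1, Y2=1 are {n3 stuck-at-0, n4 stuck-at-0, n5 stuck-at-0, n6 stuck-at-1}.
Test 2 (a=1, b=0, c=1, d=0): fault-free n1=1, n2=1, n3=0, n4=1, n5=1, n6=0, n7=1 → Y1=0, Y2=1; observed Y1=0, Y2=1. Eliminates n4 stuck-at-0, n5 stuck-at-0, n6 stuck-at-1.
Only n3 stuck-at-0 is consistent with every test.

n3 stuck-at-0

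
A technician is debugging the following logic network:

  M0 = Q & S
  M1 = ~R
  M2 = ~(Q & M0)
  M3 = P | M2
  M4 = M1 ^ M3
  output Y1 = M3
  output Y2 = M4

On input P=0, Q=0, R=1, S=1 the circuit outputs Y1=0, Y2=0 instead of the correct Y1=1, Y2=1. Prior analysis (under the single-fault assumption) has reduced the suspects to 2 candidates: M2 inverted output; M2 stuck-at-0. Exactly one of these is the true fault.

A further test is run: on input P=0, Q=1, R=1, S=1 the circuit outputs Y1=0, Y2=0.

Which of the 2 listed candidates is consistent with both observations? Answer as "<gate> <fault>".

Evaluate each candidate on input P=0, Q=1, R=1, S=1:
  M2 inverted output: M0=1, M1=0, M2=1 [inverted output], M3=1, M4=1 → Y1=1, Y2=1 — eliminated
  M2 stuck-at-0: M0=1, M1=0, M2=0 [stuck-at-0], M3=0, M4=0 → Y1=0, Y2=0 — matches
Only M2 stuck-at-0 reproduces the observed Y1=0, Y2=0.

M2 stuck-at-0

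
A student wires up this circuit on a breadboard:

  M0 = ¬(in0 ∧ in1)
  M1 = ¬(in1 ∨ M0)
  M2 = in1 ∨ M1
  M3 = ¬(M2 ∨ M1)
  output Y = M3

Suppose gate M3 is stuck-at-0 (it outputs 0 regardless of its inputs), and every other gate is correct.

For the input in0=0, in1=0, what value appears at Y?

Propagate with M3 forced: M0=1, M1=0, M2=0, M3=0 [stuck-at-0].
So Y = 0. (Without the fault it would be 1.)

0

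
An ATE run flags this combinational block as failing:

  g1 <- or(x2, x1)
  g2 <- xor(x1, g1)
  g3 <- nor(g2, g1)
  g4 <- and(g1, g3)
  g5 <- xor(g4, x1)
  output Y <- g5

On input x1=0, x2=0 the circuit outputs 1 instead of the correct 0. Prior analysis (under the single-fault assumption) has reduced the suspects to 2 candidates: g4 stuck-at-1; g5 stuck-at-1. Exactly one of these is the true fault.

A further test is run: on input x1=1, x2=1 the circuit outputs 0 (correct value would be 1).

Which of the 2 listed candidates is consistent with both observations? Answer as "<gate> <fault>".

g4 stuck-at-1

Evaluate each candidate on input x1=1, x2=1:
  g4 stuck-at-1: g1=1, g2=0, g3=0, g4=1 [stuck-at-1], g5=0 → 0 — matches
  g5 stuck-at-1: g1=1, g2=0, g3=0, g4=0, g5=1 [stuck-at-1] → 1 — eliminated
Only g4 stuck-at-1 reproduces the observed 0.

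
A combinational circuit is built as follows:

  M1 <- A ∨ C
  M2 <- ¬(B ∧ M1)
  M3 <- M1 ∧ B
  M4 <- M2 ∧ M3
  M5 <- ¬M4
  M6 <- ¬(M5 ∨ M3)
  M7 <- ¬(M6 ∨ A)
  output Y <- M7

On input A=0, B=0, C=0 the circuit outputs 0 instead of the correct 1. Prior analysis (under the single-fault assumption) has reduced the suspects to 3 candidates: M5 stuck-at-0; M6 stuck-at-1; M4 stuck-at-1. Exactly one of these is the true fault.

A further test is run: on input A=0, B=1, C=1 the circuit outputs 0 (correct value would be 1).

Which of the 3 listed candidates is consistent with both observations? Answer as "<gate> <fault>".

M6 stuck-at-1

Evaluate each candidate on input A=0, B=1, C=1:
  M5 stuck-at-0: M1=1, M2=0, M3=1, M4=0, M5=0 [stuck-at-0], M6=0, M7=1 → 1 — eliminated
  M6 stuck-at-1: M1=1, M2=0, M3=1, M4=0, M5=1, M6=1 [stuck-at-1], M7=0 → 0 — matches
  M4 stuck-at-1: M1=1, M2=0, M3=1, M4=1 [stuck-at-1], M5=0, M6=0, M7=1 → 1 — eliminated
Only M6 stuck-at-1 reproduces the observed 0.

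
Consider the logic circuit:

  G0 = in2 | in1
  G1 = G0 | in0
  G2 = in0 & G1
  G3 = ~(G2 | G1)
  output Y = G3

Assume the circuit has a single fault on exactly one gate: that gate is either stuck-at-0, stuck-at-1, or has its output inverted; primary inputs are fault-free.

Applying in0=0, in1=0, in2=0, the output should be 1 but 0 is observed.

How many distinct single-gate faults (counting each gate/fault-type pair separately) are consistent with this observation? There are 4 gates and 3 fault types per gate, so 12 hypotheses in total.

8

Fault-free: G0=0, G1=0, G2=0, G3=1 → 1. Observed 0.
  G0 stuck-at-0: output 1 ✗
  G0 stuck-at-1: output 0 ✓
  G0 inverted output: output 0 ✓
  G1 stuck-at-0: output 1 ✗
  G1 stuck-at-1: output 0 ✓
  G1 inverted output: output 0 ✓
  G2 stuck-at-0: output 1 ✗
  G2 stuck-at-1: output 0 ✓
  G2 inverted output: output 0 ✓
  G3 stuck-at-0: output 0 ✓
  G3 stuck-at-1: output 1 ✗
  G3 inverted output: output 0 ✓
Consistent faults: {G0 stuck-at-1, G0 inverted output, G1 stuck-at-1, G1 inverted output, G2 stuck-at-1, G2 inverted output, G3 stuck-at-0, G3 inverted output} — 8 in all.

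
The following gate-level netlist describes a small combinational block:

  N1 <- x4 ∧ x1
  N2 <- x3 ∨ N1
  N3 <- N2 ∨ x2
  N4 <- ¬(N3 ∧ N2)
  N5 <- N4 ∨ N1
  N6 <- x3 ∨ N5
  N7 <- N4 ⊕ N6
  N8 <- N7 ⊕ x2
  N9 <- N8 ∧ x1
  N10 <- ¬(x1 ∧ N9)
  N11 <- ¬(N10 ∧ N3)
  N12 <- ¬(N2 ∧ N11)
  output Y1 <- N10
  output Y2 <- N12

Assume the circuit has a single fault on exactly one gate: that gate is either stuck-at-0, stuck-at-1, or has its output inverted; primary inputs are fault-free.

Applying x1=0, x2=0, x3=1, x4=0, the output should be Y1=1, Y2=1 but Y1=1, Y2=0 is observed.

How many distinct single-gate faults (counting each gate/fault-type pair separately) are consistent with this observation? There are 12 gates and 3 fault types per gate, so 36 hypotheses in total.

Fault-free: N1=0, N2=1, N3=1, N4=0, N5=0, N6=1, N7=1, N8=1, N9=0, N10=1, N11=0, N12=1 → Y1=1, Y2=1. Observed Y1=1, Y2=0.
  N1: none of the 3 fault types match ✗
  N2: none of the 3 fault types match ✗
  N3: stuck-at-0, inverted output ✓; others ✗
  N4: none of the 3 fault types match ✗
  N5: none of the 3 fault types match ✗
  N6: none of the 3 fault types match ✗
  N7: none of the 3 fault types match ✗
  N8: none of the 3 fault types match ✗
  N9: none of the 3 fault types match ✗
  N10: none of the 3 fault types match ✗
  N11: stuck-at-1, inverted output ✓; others ✗
  N12: stuck-at-0, inverted output ✓; others ✗
Consistent faults: {N3 stuck-at-0, N3 inverted output, N11 stuck-at-1, N11 inverted output, N12 stuck-at-0, N12 inverted output} — 6 in all.

6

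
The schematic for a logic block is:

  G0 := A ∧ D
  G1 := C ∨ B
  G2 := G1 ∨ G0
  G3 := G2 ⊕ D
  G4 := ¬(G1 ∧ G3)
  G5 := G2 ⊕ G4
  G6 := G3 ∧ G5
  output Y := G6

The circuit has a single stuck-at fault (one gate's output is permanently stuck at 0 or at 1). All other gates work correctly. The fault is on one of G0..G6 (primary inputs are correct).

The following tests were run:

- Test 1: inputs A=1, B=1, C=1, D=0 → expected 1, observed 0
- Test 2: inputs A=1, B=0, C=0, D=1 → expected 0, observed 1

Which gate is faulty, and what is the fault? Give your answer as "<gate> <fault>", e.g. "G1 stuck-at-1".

Fault-free values for test 1 (A=1, B=1, C=1, D=0): G0=0, G1=1, G2=1, G3=1, G4=0, G5=1, G6=1, giving Y=1. Observed 0.
Test 1: faults giving observed 0 are {G1 stuck-at-0, G2 stuck-at-0, G3 stuck-at-0, G4 stuck-at-1, G5 stuck-at-0, G6 stuck-at-0}.
Test 2 (A=1, B=0, C=0, D=1): fault-free G0=1, G1=0, G2=1, G3=0, G4=1, G5=0, G6=0 → 0; observed 1. Eliminates G1 stuck-at-0, G3 stuck-at-0, G4 stuck-at-1, G5 stuck-at-0, G6 stuck-at-0.
Only G2 stuck-at-0 is consistent with every test.

G2 stuck-at-0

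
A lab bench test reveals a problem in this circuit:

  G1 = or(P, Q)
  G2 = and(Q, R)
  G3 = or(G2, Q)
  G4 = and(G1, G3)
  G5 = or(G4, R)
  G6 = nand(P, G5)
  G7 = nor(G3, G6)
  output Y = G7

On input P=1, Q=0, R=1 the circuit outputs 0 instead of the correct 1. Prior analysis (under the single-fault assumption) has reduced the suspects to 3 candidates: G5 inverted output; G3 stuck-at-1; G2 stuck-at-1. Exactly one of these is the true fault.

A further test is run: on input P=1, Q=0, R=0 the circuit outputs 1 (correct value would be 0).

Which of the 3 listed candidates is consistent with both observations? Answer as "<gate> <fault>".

G5 inverted output

Evaluate each candidate on input P=1, Q=0, R=0:
  G5 inverted output: G1=1, G2=0, G3=0, G4=0, G5=1 [inverted output], G6=0, G7=1 → 1 — matches
  G3 stuck-at-1: G1=1, G2=0, G3=1 [stuck-at-1], G4=1, G5=1, G6=0, G7=0 → 0 — eliminated
  G2 stuck-at-1: G1=1, G2=1 [stuck-at-1], G3=1, G4=1, G5=1, G6=0, G7=0 → 0 — eliminated
Only G5 inverted output reproduces the observed 1.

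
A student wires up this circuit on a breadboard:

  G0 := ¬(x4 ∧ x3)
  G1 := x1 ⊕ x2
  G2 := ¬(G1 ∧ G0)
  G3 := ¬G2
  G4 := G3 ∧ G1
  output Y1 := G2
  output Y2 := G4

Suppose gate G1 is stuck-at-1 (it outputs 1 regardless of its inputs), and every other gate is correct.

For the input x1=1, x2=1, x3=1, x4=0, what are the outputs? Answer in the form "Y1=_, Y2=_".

Y1=0, Y2=1

Propagate with G1 forced: G0=1, G1=1 [stuck-at-1], G2=0, G3=1, G4=1.
So the outputs are Y1=0, Y2=1. (Without the fault they would be Y1=1, Y2=0.)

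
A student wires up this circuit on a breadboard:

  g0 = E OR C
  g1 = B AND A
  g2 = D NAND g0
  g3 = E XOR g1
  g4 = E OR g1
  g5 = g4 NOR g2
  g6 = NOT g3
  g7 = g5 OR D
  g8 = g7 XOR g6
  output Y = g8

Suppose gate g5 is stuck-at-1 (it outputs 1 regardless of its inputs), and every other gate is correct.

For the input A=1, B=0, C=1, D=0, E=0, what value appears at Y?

Propagate with g5 forced: g0=1, g1=0, g2=1, g3=0, g4=0, g5=1 [stuck-at-1], g6=1, g7=1, g8=0.
So Y = 0. (Without the fault it would be 1.)

0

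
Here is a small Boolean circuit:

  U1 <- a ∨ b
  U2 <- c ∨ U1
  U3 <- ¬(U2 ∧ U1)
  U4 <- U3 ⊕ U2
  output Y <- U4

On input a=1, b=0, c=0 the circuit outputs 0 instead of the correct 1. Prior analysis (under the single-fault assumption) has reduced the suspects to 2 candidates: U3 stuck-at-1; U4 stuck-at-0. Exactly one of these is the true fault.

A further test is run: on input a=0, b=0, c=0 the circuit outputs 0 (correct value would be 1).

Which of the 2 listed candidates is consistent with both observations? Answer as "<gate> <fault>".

Evaluate each candidate on input a=0, b=0, c=0:
  U3 stuck-at-1: U1=0, U2=0, U3=1 [stuck-at-1], U4=1 → 1 — eliminated
  U4 stuck-at-0: U1=0, U2=0, U3=1, U4=0 [stuck-at-0] → 0 — matches
Only U4 stuck-at-0 reproduces the observed 0.

U4 stuck-at-0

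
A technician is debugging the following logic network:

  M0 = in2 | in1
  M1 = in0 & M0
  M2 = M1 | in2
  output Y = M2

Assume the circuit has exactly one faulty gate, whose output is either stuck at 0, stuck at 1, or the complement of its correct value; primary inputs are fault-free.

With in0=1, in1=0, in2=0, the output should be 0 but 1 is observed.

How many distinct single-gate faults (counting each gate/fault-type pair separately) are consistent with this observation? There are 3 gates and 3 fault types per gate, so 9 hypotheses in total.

6

Fault-free: M0=0, M1=0, M2=0 → 0. Observed 1.
  M0 stuck-at-0: output 0 ✗
  M0 stuck-at-1: output 1 ✓
  M0 inverted output: output 1 ✓
  M1 stuck-at-0: output 0 ✗
  M1 stuck-at-1: output 1 ✓
  M1 inverted output: output 1 ✓
  M2 stuck-at-0: output 0 ✗
  M2 stuck-at-1: output 1 ✓
  M2 inverted output: output 1 ✓
Consistent faults: {M0 stuck-at-1, M0 inverted output, M1 stuck-at-1, M1 inverted output, M2 stuck-at-1, M2 inverted output} — 6 in all.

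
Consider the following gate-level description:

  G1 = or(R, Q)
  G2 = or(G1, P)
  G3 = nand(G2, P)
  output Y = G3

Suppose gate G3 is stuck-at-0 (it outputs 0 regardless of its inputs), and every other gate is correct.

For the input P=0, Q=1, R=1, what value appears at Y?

0

Propagate with G3 forced: G1=1, G2=1, G3=0 [stuck-at-0].
So Y = 0. (Without the fault it would be 1.)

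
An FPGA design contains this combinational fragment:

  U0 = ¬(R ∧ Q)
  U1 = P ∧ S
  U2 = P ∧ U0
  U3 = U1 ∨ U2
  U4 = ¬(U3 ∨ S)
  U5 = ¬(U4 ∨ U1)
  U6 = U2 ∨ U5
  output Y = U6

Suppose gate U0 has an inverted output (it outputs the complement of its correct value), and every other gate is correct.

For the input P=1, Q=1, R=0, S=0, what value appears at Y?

0

Propagate with U0 forced: U0=0 [inverted output], U1=0, U2=0, U3=0, U4=1, U5=0, U6=0.
So Y = 0. (Without the fault it would be 1.)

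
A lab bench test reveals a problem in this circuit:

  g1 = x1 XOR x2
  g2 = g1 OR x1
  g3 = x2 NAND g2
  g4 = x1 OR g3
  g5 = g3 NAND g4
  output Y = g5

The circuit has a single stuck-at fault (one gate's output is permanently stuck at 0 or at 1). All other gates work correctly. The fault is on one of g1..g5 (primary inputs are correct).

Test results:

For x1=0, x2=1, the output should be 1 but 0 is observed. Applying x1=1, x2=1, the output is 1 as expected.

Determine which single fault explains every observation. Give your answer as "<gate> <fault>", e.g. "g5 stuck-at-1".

g1 stuck-at-0

Fault-free values for test 1 (x1=0, x2=1): g1=1, g2=1, g3=0, g4=0, g5=1, giving Y=1. Observed 0.
Test 1: faults giving observed 0 are {g1 stuck-at-0, g2 stuck-at-0, g3 stuck-at-1, g5 stuck-at-0}.
Test 2 (x1=1, x2=1): fault-free g1=0, g2=1, g3=0, g4=1, g5=1 → 1; observed 1. Eliminates g2 stuck-at-0, g3 stuck-at-1, g5 stuck-at-0.
Only g1 stuck-at-0 is consistent with every test.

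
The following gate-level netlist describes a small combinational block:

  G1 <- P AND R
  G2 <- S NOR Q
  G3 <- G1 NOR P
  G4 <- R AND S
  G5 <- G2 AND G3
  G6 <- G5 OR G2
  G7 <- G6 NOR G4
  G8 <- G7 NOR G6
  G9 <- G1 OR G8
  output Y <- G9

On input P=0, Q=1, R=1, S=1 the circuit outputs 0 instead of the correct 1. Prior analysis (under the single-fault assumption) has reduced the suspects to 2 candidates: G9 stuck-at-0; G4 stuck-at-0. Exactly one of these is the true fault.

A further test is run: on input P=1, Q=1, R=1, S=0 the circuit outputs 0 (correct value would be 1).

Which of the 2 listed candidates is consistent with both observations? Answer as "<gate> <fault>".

G9 stuck-at-0

Evaluate each candidate on input P=1, Q=1, R=1, S=0:
  G9 stuck-at-0: G1=1, G2=0, G3=0, G4=0, G5=0, G6=0, G7=1, G8=0, G9=0 [stuck-at-0] → 0 — matches
  G4 stuck-at-0: G1=1, G2=0, G3=0, G4=0 [stuck-at-0], G5=0, G6=0, G7=1, G8=0, G9=1 → 1 — eliminated
Only G9 stuck-at-0 reproduces the observed 0.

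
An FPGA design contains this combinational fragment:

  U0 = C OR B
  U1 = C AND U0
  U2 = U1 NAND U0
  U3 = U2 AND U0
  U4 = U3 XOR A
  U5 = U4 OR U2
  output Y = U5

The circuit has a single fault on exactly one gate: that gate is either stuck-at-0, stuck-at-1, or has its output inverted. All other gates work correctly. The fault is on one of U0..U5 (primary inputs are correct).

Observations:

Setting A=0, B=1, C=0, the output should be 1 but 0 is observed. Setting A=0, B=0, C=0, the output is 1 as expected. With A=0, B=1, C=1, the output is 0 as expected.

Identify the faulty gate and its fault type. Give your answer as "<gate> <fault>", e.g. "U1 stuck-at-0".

Fault-free values for test 1 (A=0, B=1, C=0): U0=1, U1=0, U2=1, U3=1, U4=1, U5=1, giving Y=1. Observed 0.
Test 1: faults giving observed 0 are {U1 stuck-at-1, U1 inverted output, U2 stuck-at-0, U2 inverted output, U5 stuck-at-0, U5 inverted output}.
Test 2 (A=0, B=0, C=0): fault-free U0=0, U1=0, U2=1, U3=0, U4=0, U5=1 → 1; observed 1. Eliminates U2 stuck-at-0, U2 inverted output, U5 stuck-at-0, U5 inverted output.
Test 3 (A=0, B=1, C=1): fault-free U0=1, U1=1, U2=0, U3=0, U4=0, U5=0 → 0; observed 0. Eliminates U1 inverted output.
Only U1 stuck-at-1 is consistent with every test.

U1 stuck-at-1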